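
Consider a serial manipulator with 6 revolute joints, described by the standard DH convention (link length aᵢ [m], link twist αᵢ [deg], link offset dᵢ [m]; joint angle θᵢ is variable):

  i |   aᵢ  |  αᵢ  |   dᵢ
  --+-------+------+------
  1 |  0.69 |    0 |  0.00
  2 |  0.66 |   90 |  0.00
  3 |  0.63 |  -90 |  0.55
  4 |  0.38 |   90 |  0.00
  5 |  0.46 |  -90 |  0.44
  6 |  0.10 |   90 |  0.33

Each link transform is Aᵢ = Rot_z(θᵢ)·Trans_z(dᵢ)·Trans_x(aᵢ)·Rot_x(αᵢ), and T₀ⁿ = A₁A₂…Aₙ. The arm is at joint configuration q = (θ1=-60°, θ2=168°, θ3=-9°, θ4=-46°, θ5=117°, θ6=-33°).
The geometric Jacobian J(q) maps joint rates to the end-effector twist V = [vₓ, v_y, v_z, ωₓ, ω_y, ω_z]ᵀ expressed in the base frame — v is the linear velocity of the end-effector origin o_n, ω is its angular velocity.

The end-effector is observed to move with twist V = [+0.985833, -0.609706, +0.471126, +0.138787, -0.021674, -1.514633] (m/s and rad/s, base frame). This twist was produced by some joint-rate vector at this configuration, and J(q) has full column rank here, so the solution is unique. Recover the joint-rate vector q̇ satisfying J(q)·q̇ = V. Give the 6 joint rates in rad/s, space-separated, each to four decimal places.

o_n = [0.8149, 0.4729, 0.3052]
J₁: ẑ×o_n = [-0.4729, 0.8149, 0.0000], ω = ẑ
J2: z=[0.0000, 0.0000, 1.0000] o=[0.3450, -0.5976, 0.0000] → [-1.0705, 0.4699, 0.0000, 0.0000, 0.0000, 1.0000]
J3: z=[0.9511, 0.3090, 0.0000] o=[0.1410, 0.0301, 0.0000] → [0.0943, -0.2903, 0.2129, 0.9511, 0.3090, 0.0000]
J4: z=[-0.0483, 0.1488, 0.9877] o=[0.4718, 0.7919, -0.0986] → [0.3751, 0.3584, -0.0356, -0.0483, 0.1488, 0.9877]
J5: z=[0.8802, -0.4610, 0.1125] o=[0.6512, 1.1243, -0.1398] → [-0.1319, -0.3733, -0.4979, 0.8802, -0.4610, 0.1125]
J6: z=[-0.3987, -0.8470, -0.3516] o=[0.9201, 0.7997, 0.3372] → [-0.0878, 0.0243, 0.0412, -0.3987, -0.8470, -0.3516]
q̇ = J⁺·V = [-0.0350, -0.9210, 0.8440, -0.3070, -0.5170, 0.5610]

-0.0350 -0.9210 0.8440 -0.3070 -0.5170 0.5610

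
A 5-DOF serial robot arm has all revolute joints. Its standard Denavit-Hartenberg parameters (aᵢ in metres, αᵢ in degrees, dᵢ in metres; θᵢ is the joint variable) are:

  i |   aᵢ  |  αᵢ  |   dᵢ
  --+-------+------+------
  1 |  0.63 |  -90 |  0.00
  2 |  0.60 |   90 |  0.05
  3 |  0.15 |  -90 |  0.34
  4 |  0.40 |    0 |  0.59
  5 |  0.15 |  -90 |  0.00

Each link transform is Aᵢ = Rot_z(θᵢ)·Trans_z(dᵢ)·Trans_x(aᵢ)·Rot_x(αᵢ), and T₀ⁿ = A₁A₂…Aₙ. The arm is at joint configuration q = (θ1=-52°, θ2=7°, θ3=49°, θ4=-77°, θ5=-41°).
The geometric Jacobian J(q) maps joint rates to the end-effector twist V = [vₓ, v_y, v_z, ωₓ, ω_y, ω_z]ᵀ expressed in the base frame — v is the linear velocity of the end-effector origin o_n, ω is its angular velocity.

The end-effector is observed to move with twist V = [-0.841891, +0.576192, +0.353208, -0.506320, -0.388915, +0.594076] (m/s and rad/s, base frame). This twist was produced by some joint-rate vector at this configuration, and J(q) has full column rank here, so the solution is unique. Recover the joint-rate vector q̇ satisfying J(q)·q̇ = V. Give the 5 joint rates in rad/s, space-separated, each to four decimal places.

-0.0010 -0.7060 0.5900 -0.4110 0.5140

o_n = [1.0603, -0.4394, 0.8234]
J₁: ẑ×o_n = [0.4394, 1.0603, -0.0000], ω = ẑ
J2: z=[0.7880, 0.6157, 0.0000] o=[0.3879, -0.4964, 0.0000] → [0.5069, -0.6488, -0.3691, 0.7880, 0.6157, 0.0000]
J3: z=[0.0750, -0.0960, 0.9925] o=[0.7939, -0.9349, -0.0731] → [-0.5780, 0.1972, 0.0628, 0.0750, -0.0960, 0.9925]
J4: z=[0.0558, 0.9942, 0.0920] o=[0.9688, -0.9749, 0.2524] → [0.5184, -0.0234, -0.0612, 0.0558, 0.9942, 0.0920]
J5: z=[0.0558, 0.9942, 0.0920] o=[1.1205, -0.4301, 0.6863] → [0.1371, -0.0132, 0.0593, 0.0558, 0.9942, 0.0920]
q̇ = J⁺·V = [-0.0010, -0.7060, 0.5900, -0.4110, 0.5140]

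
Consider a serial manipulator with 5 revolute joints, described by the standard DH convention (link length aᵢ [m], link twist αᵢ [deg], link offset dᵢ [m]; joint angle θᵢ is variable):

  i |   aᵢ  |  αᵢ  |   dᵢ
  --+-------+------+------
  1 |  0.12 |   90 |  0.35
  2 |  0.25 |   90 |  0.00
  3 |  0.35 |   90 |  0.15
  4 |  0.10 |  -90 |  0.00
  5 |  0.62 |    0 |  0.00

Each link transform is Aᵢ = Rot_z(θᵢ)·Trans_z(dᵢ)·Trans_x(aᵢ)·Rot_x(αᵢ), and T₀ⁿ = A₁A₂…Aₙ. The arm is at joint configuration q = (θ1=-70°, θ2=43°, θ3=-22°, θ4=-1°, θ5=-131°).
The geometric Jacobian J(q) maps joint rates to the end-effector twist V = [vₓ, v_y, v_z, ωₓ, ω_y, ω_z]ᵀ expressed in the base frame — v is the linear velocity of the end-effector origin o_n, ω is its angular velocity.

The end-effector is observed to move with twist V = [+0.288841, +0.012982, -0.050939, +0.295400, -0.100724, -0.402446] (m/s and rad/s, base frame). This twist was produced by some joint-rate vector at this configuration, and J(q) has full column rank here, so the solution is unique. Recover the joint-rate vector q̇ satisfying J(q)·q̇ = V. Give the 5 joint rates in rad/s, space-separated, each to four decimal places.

-0.2200 -0.2550 -0.4710 -0.0180 0.7380

o_n = [0.5289, -0.1373, 0.3147]
J₁: ẑ×o_n = [0.1373, 0.5289, -0.0000], ω = ẑ
J2: z=[-0.9397, -0.3420, 0.0000] o=[0.0410, -0.1128, 0.3500] → [0.0121, -0.0332, 0.1899, -0.9397, -0.3420, 0.0000]
J3: z=[0.2333, -0.6409, -0.7314] o=[0.1036, -0.2846, 0.5205] → [0.2396, -0.2631, 0.3069, 0.2333, -0.6409, -0.7314]
J4: z=[0.7776, 0.5746, -0.2555] o=[0.3429, -0.5589, 0.6321] → [-0.0747, 0.1993, 0.2209, 0.7776, 0.5746, -0.2555]
J5: z=[0.2434, -0.6497, -0.7202] o=[0.4009, -0.6087, 0.6966] → [0.5876, 0.0008, 0.1979, 0.2434, -0.6497, -0.7202]
q̇ = J⁺·V = [-0.2200, -0.2550, -0.4710, -0.0180, 0.7380]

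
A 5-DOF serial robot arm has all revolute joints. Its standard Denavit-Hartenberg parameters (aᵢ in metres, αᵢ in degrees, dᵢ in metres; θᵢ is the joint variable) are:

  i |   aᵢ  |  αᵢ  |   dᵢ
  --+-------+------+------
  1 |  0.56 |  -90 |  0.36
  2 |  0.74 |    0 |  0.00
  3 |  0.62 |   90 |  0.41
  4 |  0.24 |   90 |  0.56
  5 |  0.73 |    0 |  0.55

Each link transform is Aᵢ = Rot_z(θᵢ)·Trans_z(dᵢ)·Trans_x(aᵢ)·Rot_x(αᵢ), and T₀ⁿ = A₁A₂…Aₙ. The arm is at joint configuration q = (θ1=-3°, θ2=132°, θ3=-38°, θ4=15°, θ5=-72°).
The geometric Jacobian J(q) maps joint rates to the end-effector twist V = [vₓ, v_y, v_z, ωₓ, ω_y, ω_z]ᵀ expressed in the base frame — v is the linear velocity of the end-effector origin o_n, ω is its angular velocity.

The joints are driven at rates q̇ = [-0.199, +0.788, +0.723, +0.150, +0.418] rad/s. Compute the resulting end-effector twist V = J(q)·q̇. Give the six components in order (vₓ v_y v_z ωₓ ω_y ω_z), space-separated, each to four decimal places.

-2.1629 0.3081 0.3727 0.1998 1.0983 -0.3174

o_n = [-0.1535, 0.0073, -1.3897]
J₁: ẑ×o_n = [-0.0073, -0.1535, 0.0000], ω = ẑ
J2: z=[0.0523, 0.9986, 0.0000] o=[0.5592, -0.0293, 0.3600] → [-1.7473, 0.0916, 0.7137, 0.0523, 0.9986, 0.0000]
J3: z=[0.0523, 0.9986, 0.0000] o=[0.0648, -0.0034, -0.1899] → [-1.1981, 0.0628, 0.2185, 0.0523, 0.9986, 0.0000]
J4: z=[0.9962, -0.0522, -0.0698] o=[0.0430, 0.4083, -0.8084] → [0.0024, 0.5928, -0.4098, 0.9962, -0.0522, -0.0698]
J5: z=[-0.0686, -0.9637, -0.2582] o=[0.5880, 0.4419, -1.0787] → [0.1874, 0.1701, -0.6847, -0.0686, -0.9637, -0.2582]
V = J·q̇ = [-2.1629, 0.3081, 0.3727, 0.1998, 1.0983, -0.3174]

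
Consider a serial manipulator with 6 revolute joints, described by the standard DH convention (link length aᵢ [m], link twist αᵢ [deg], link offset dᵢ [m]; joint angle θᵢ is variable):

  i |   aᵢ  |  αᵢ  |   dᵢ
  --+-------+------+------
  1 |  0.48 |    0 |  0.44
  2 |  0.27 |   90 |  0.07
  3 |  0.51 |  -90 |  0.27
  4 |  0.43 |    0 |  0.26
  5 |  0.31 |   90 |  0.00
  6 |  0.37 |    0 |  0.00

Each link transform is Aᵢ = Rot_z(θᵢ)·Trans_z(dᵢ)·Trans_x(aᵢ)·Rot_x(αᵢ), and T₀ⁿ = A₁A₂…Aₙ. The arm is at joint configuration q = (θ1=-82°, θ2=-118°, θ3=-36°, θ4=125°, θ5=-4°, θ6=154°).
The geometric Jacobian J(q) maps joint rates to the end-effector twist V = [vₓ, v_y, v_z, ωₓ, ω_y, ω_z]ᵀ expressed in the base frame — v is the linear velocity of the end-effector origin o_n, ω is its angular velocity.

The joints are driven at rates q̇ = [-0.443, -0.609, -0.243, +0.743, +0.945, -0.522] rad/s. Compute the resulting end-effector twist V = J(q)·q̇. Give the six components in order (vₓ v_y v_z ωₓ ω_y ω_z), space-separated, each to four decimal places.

o_n = [-0.6507, -0.2811, 0.6899]
J₁: ẑ×o_n = [0.2811, -0.6507, 0.0000], ω = ẑ
J2: z=[0.0000, 0.0000, 1.0000] o=[0.0668, -0.4753, 0.4400] → [-0.1942, -0.7175, 0.0000, 0.0000, 0.0000, 1.0000]
J3: z=[0.3420, 0.9397, 0.0000] o=[-0.1869, -0.3830, 0.5100] → [0.1691, -0.0615, 0.4706, 0.3420, 0.9397, 0.0000]
J4: z=[-0.5523, 0.2010, 0.8090] o=[-0.4823, 0.0119, 0.2102] → [0.3335, 0.1287, 0.1957, -0.5523, 0.2010, 0.8090]
J5: z=[-0.5523, 0.2010, 0.8090] o=[-0.5589, -0.3351, 0.5655] → [-0.0187, -0.0056, -0.0114, -0.5523, 0.2010, 0.8090]
J6: z=[-0.8278, -0.2468, -0.5038] o=[-0.5284, -0.6290, 0.6594] → [0.1677, 0.0869, -0.3181, -0.8278, -0.2468, -0.5038]
V = J·q̇ = [0.0952, 0.7852, 0.1864, -0.5833, 0.2398, 0.5766]

0.0952 0.7852 0.1864 -0.5833 0.2398 0.5766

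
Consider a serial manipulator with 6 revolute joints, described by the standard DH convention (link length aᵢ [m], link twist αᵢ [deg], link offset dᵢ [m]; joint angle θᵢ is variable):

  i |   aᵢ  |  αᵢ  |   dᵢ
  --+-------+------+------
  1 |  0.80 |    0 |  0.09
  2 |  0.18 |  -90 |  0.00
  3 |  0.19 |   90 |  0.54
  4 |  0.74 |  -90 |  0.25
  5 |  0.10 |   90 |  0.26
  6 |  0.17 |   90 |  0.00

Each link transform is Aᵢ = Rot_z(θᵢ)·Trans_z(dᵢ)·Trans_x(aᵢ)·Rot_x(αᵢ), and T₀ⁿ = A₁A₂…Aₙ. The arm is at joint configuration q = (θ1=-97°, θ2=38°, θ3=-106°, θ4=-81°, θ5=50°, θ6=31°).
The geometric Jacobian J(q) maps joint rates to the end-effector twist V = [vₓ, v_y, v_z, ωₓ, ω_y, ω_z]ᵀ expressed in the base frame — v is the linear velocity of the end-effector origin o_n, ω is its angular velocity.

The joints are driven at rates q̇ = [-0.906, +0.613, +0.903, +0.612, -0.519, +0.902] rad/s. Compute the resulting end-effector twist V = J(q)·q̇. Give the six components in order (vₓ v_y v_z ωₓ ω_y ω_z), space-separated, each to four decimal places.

-0.3846 0.0929 0.8037 -0.4132 0.9582 -1.0104

o_n = [-0.3818, -0.8889, 0.7206]
J₁: ẑ×o_n = [0.8889, -0.3818, 0.0000], ω = ẑ
J2: z=[0.0000, 0.0000, 1.0000] o=[-0.0975, -0.7940, 0.0900] → [0.0949, -0.2843, 0.0000, 0.0000, 0.0000, 1.0000]
J3: z=[0.8572, 0.5150, 0.0000] o=[-0.0048, -0.9483, 0.0900] → [0.3248, -0.5405, 0.2451, 0.8572, 0.5150, 0.0000]
J4: z=[-0.4951, 0.8240, -0.2756] o=[0.4311, -0.6253, 0.2726] → [0.2965, 0.4458, 0.8003, -0.4951, 0.8240, -0.2756]
J5: z=[-0.0061, 0.3139, 0.9494] o=[-0.3356, -0.7684, 0.3150] → [0.2417, -0.0413, 0.0152, -0.0061, 0.3139, 0.9494]
J6: z=[-0.9838, 0.1683, -0.0620] o=[-0.3551, -0.7802, 0.5926] → [0.0148, 0.1276, 0.1114, -0.9838, 0.1683, -0.0620]
V = J·q̇ = [-0.3846, 0.0929, 0.8037, -0.4132, 0.9582, -1.0104]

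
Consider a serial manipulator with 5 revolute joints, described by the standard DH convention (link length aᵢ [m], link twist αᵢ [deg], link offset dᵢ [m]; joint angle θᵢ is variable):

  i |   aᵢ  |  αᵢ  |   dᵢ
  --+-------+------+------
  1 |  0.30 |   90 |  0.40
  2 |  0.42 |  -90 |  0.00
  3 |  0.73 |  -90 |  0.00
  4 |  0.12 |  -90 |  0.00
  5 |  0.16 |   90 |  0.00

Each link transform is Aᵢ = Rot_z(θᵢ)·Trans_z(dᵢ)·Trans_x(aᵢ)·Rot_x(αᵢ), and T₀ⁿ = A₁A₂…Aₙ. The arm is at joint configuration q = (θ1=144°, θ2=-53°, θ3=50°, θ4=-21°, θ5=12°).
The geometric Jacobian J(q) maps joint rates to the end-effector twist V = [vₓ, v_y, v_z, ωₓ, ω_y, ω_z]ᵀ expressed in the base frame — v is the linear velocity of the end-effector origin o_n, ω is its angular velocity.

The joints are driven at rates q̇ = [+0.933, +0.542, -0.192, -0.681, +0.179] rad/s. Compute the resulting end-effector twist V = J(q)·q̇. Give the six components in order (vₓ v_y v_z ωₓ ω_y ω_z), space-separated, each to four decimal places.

o_n = [-1.2652, 0.0100, -0.4034]
J₁: ẑ×o_n = [-0.0100, -1.2652, 0.0000], ω = ẑ
J2: z=[0.5878, 0.8090, 0.0000] o=[-0.2427, 0.1763, 0.4000] → [-0.6500, 0.4722, 0.7295, 0.5878, 0.8090, 0.0000]
J3: z=[-0.6461, 0.4694, 0.6018] o=[-0.4472, 0.3249, 0.0646] → [-0.0302, -0.7947, 0.5875, -0.6461, 0.4694, 0.6018]
J4: z=[-0.0049, -0.7910, 0.6118] o=[-1.0044, 0.0385, -0.3102] → [0.0912, -0.1601, -0.2062, -0.0049, -0.7910, 0.6118]
J5: z=[0.3297, -0.5789, -0.7458] o=[-1.1176, 0.0147, -0.3418] → [0.0322, 0.1304, -0.0870, 0.3297, -0.5789, -0.7458]
V = J·q̇ = [-0.4122, -0.6396, 0.4075, 0.5049, 0.7834, 0.2673]

-0.4122 -0.6396 0.4075 0.5049 0.7834 0.2673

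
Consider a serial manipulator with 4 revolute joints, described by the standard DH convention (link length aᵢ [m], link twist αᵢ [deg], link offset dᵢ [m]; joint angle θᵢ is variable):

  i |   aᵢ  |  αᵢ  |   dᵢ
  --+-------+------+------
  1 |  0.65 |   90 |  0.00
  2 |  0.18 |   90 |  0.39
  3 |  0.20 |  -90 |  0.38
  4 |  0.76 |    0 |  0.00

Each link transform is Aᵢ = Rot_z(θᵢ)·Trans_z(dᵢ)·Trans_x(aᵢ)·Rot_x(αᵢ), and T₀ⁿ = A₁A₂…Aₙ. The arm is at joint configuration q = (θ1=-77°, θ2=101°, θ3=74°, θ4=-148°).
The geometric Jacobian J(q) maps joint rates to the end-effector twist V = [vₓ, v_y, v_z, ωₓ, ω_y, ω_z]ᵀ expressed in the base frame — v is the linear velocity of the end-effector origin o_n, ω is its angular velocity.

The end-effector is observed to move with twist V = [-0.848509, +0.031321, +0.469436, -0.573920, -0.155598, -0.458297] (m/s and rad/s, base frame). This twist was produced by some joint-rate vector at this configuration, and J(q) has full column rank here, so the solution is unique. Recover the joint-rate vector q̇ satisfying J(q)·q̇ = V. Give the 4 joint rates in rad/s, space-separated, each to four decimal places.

-0.6360 0.6430 0.0560 -0.1770

o_n = [0.3529, -1.3629, 0.2058]
J₁: ẑ×o_n = [1.3629, 0.3529, -0.0000], ω = ẑ
J2: z=[-0.9744, -0.2250, 0.0000] o=[0.1462, -0.6333, 0.0000] → [-0.0463, 0.2005, 0.7574, -0.9744, -0.2250, 0.0000]
J3: z=[0.2208, -0.9565, 0.1908] o=[-0.2415, -0.6876, 0.1767] → [0.1010, 0.1070, 0.4194, 0.2208, -0.9565, 0.1908]
J4: z=[-0.2273, -0.2407, -0.9436] o=[-0.3473, -1.0841, 0.3033] → [-0.2397, -0.6829, 0.2319, -0.2273, -0.2407, -0.9436]
q̇ = J⁺·V = [-0.6360, 0.6430, 0.0560, -0.1770]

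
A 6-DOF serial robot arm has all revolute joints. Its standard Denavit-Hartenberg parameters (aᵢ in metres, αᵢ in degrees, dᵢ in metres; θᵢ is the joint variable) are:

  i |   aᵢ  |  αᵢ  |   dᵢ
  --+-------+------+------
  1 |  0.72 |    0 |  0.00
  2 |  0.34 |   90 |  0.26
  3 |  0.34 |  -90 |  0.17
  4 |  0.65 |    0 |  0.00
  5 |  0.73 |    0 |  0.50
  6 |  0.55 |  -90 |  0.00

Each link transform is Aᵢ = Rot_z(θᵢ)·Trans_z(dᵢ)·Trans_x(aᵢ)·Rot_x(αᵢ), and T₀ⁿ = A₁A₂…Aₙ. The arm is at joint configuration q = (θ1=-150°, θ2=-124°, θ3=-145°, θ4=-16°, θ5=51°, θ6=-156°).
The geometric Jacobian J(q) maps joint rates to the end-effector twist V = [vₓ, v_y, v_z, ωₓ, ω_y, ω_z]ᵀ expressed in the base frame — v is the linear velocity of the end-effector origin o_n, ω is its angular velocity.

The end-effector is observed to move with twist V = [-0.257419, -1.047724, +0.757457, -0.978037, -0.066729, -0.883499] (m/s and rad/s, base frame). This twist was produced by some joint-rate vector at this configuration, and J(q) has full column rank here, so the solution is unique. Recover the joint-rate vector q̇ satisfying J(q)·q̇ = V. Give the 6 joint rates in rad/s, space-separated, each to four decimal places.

-0.7600 -0.3160 -0.9710 -0.6010 0.1550 0.2110

o_n = [-0.2520, -0.8083, -0.8835]
J₁: ẑ×o_n = [0.8083, -0.2520, 0.0000], ω = ẑ
J2: z=[0.0000, 0.0000, 1.0000] o=[-0.6235, -0.3600, 0.0000] → [0.4483, 0.3715, -0.0000, 0.0000, 0.0000, 1.0000]
J3: z=[0.9976, -0.0698, 0.0000] o=[-0.5998, -0.0208, 0.2600] → [0.0798, 1.1407, -0.7613, 0.9976, -0.0698, 0.0000]
J4: z=[0.0400, 0.5722, -0.8192] o=[-0.4497, -0.3105, 0.0650] → [-0.9505, -0.1240, -0.1330, 0.0400, 0.5722, -0.8192]
J5: z=[0.0400, 0.5722, -0.8192] o=[-0.3066, -0.8336, -0.2934] → [-0.3170, -0.0211, -0.0302, 0.0400, 0.5722, -0.8192]
J6: z=[0.0400, 0.5722, -0.8192] o=[-0.7385, -1.0069, -1.0460] → [0.2556, -0.4050, -0.2704, 0.0400, 0.5722, -0.8192]
q̇ = J⁺·V = [-0.7600, -0.3160, -0.9710, -0.6010, 0.1550, 0.2110]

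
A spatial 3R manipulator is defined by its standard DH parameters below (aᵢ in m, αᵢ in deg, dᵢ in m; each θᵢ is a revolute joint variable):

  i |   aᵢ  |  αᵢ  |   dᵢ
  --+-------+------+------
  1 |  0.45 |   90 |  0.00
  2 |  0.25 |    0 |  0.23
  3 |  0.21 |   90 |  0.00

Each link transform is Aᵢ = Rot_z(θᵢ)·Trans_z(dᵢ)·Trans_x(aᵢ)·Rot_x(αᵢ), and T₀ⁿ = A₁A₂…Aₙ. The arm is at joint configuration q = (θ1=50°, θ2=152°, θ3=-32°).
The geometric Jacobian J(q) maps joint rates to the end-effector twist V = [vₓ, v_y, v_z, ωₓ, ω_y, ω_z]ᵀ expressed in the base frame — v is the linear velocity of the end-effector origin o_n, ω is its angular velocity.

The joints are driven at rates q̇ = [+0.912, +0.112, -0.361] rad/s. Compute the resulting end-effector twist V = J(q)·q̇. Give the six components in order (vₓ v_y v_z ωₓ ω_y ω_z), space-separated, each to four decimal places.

0.0687 0.2582 0.0014 -0.1907 0.1601 0.9120

o_n = [0.2561, -0.0527, 0.2992]
J₁: ẑ×o_n = [0.0527, 0.2561, -0.0000], ω = ẑ
J2: z=[0.7660, -0.6428, 0.0000] o=[0.2893, 0.3447, 0.0000] → [-0.1923, -0.2292, -0.3257, 0.7660, -0.6428, 0.0000]
J3: z=[0.7660, -0.6428, 0.0000] o=[0.3236, 0.0278, 0.1174] → [-0.1169, -0.1393, -0.1050, 0.7660, -0.6428, 0.0000]
V = J·q̇ = [0.0687, 0.2582, 0.0014, -0.1907, 0.1601, 0.9120]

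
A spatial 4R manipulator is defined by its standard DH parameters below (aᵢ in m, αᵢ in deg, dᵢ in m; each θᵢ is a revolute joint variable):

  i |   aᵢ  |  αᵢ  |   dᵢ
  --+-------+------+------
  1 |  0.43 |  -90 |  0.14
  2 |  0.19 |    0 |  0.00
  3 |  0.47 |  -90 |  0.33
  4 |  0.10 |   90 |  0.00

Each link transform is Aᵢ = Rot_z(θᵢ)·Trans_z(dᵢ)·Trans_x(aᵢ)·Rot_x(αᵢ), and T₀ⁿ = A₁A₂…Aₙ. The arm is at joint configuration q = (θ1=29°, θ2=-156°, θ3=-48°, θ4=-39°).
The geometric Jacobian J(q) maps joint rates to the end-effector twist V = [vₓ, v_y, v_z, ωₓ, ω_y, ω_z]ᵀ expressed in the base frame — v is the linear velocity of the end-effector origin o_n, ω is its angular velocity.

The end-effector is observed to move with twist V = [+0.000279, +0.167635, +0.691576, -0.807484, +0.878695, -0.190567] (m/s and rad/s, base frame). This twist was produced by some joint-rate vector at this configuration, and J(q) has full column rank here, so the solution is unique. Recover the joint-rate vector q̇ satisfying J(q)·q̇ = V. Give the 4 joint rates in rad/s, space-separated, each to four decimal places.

o_n = [-0.4038, 0.2254, -0.0055]
J₁: ẑ×o_n = [-0.2254, -0.4038, 0.0000], ω = ẑ
J2: z=[-0.4848, 0.8746, 0.0000] o=[0.3761, 0.2085, 0.1400] → [-0.1273, -0.0705, 0.6739, -0.4848, 0.8746, 0.0000]
J3: z=[-0.4848, 0.8746, 0.0000] o=[0.2243, 0.1243, 0.2173] → [-0.1948, -0.1080, 0.5004, -0.4848, 0.8746, 0.0000]
J4: z=[-0.3557, -0.1972, 0.9135] o=[-0.3112, 0.2048, 0.0261] → [-0.0126, -0.0958, -0.0256, -0.3557, -0.1972, 0.9135]
q̇ = J⁺·V = [-0.8200, 0.7420, 0.4180, 0.6890]

-0.8200 0.7420 0.4180 0.6890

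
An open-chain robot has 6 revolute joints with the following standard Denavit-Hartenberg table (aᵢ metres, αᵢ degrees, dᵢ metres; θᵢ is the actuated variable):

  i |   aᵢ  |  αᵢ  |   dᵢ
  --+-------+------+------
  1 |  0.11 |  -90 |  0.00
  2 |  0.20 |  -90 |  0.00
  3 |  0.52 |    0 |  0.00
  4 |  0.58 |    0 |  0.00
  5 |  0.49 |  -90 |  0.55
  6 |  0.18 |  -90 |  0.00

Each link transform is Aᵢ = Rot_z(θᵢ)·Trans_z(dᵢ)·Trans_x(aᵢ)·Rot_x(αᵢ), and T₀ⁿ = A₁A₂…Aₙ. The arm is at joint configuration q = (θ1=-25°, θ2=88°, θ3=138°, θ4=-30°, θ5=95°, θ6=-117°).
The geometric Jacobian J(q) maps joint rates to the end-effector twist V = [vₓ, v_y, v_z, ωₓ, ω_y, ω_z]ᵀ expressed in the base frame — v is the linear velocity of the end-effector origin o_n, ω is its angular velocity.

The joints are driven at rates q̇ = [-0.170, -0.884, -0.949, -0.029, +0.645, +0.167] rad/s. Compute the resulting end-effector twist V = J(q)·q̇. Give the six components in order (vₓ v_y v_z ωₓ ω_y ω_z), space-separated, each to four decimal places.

o_n = [-0.8799, -0.4062, 0.7162]
J₁: ẑ×o_n = [0.4062, -0.8799, 0.0000], ω = ẑ
J2: z=[0.4226, 0.9063, 0.0000] o=[0.0997, -0.0465, 0.0000] → [0.6491, -0.3027, 0.7358, 0.4226, 0.9063, 0.0000]
J3: z=[-0.9058, 0.4224, -0.0349] o=[0.1060, -0.0494, -0.1999] → [0.3745, 0.8642, 0.7396, -0.9058, 0.4224, -0.0349]
J4: z=[-0.9058, 0.4224, -0.0349] o=[-0.0533, -0.3591, 0.1863] → [0.2222, 0.5088, 0.3918, -0.9058, 0.4224, -0.0349]
J5: z=[-0.9058, 0.4224, -0.0349] o=[-0.2920, -0.8564, 0.3654] → [0.1639, 0.3383, -0.1594, -0.9058, 0.4224, -0.0349]
J6: z=[0.4014, 0.8285, -0.3905] o=[-0.7236, -0.4439, 0.7970] → [-0.0522, 0.0935, 0.1447, 0.4014, 0.8285, -0.3905]
V = J·q̇ = [-0.9077, -0.1839, -1.4424, -0.0049, -0.8035, -0.2236]

-0.9077 -0.1839 -1.4424 -0.0049 -0.8035 -0.2236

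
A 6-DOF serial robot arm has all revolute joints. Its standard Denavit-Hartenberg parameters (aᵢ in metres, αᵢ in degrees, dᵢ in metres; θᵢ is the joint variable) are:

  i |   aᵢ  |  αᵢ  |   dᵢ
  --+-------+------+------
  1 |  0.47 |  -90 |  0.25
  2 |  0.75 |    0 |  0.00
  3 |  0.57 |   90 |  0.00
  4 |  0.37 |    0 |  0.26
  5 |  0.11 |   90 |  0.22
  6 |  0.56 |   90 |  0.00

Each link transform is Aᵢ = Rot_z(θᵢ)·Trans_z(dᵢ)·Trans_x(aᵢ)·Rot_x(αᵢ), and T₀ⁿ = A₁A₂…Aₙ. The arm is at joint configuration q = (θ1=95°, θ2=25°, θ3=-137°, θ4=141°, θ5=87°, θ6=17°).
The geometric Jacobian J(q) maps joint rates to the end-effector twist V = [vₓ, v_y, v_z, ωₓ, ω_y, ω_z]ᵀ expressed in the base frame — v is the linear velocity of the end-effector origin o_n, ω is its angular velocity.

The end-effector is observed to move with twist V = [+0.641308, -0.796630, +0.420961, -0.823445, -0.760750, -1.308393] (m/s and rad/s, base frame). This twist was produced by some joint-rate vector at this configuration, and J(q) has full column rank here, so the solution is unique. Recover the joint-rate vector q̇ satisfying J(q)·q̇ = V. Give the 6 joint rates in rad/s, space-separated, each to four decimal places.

-0.2890 0.0510 0.2160 0.2310 0.7870 0.9260

o_n = [0.1929, 0.6281, -0.4467]
J₁: ẑ×o_n = [-0.6281, 0.1929, 0.0000], ω = ẑ
J2: z=[-0.9962, -0.0872, 0.0000] o=[-0.0410, 0.4682, 0.2500] → [0.0607, -0.6941, -0.1389, -0.9962, -0.0872, 0.0000]
J3: z=[-0.9962, -0.0872, 0.0000] o=[-0.1002, 1.1454, -0.0670] → [0.0331, -0.3783, 0.5409, -0.9962, -0.0872, 0.0000]
J4: z=[0.0808, -0.9237, -0.3746] o=[-0.0816, 0.9326, 0.4615] → [0.7248, -0.0294, 0.2289, 0.0808, -0.9237, -0.3746]
J5: z=[0.0808, -0.9237, -0.3746] o=[-0.3019, 0.7795, 0.0975] → [0.4460, -0.1414, 0.4448, 0.0808, -0.9237, -0.3746]
J6: z=[-0.6908, 0.2190, -0.6890] o=[-0.2051, 0.6109, -0.0531] → [-0.0744, -0.5461, -0.0990, -0.6908, 0.2190, -0.6890]
q̇ = J⁺·V = [-0.2890, 0.0510, 0.2160, 0.2310, 0.7870, 0.9260]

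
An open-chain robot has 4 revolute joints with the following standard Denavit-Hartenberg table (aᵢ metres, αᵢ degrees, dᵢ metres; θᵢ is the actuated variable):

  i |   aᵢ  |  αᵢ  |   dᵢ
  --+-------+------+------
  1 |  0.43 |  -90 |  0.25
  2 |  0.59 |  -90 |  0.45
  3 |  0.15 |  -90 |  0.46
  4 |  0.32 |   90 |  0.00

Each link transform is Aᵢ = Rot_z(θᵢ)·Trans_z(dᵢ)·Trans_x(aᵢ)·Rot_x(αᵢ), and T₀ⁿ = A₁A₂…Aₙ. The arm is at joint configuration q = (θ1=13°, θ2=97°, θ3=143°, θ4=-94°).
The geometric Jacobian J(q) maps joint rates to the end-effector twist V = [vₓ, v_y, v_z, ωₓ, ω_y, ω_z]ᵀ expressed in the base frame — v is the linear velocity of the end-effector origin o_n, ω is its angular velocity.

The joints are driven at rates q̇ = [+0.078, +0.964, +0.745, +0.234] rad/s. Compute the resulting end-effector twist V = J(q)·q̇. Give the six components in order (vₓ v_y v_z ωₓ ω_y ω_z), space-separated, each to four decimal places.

o_n = [-0.4765, 0.2730, -0.1394]
J₁: ẑ×o_n = [-0.2730, -0.4765, 0.0000], ω = ẑ
J2: z=[-0.2250, 0.9744, 0.0000] o=[0.4190, 0.0967, 0.2500] → [-0.3794, -0.0876, 0.8329, -0.2250, 0.9744, 0.0000]
J3: z=[-0.9671, -0.2233, 0.1219] o=[0.2477, 0.5190, -0.3356] → [-0.0138, 0.1015, 0.0763, -0.9671, -0.2233, 0.1219]
J4: z=[-0.1082, 0.7947, 0.5973] o=[-0.1626, 0.3316, -0.1606] → [0.0519, -0.1852, 0.2558, -0.1082, 0.7947, 0.5973]
V = J·q̇ = [-0.3852, -0.0894, 0.9196, -0.9627, 0.9589, 0.3086]

-0.3852 -0.0894 0.9196 -0.9627 0.9589 0.3086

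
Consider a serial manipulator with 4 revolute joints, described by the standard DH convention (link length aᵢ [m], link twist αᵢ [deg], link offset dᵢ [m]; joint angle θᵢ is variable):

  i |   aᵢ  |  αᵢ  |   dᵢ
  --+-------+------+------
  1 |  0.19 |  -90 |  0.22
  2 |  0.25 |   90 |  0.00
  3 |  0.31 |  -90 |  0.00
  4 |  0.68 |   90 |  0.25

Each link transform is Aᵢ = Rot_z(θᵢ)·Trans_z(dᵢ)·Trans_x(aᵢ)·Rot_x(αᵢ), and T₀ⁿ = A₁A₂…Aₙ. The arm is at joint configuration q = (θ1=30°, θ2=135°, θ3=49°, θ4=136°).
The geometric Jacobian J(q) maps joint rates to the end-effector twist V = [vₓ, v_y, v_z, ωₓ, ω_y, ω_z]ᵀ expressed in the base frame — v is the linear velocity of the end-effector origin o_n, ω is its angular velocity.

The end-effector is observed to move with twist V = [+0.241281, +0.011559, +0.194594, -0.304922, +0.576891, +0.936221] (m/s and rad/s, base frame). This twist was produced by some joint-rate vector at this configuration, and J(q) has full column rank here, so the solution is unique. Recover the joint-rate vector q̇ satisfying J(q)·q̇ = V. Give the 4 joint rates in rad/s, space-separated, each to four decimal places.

o_n = [-0.1047, -0.0272, 0.5938]
J₁: ẑ×o_n = [0.0272, -0.1047, 0.0000], ω = ẑ
J2: z=[-0.5000, 0.8660, 0.0000] o=[0.1645, 0.0950, 0.2200] → [0.3237, 0.1869, 0.2943, -0.5000, 0.8660, 0.0000]
J3: z=[0.6124, 0.3536, -0.7071] o=[0.0115, 0.0066, 0.0432] → [0.1707, -0.2550, 0.0204, 0.6124, 0.3536, -0.7071]
J4: z=[0.1341, 0.8350, 0.5337] o=[-0.2301, 0.1373, -0.1006] → [0.6676, -0.0262, -0.1267, 0.1341, 0.8350, 0.5337]
q̇ = J⁺·V = [0.9670, 0.6560, 0.0390, -0.0060]

0.9670 0.6560 0.0390 -0.0060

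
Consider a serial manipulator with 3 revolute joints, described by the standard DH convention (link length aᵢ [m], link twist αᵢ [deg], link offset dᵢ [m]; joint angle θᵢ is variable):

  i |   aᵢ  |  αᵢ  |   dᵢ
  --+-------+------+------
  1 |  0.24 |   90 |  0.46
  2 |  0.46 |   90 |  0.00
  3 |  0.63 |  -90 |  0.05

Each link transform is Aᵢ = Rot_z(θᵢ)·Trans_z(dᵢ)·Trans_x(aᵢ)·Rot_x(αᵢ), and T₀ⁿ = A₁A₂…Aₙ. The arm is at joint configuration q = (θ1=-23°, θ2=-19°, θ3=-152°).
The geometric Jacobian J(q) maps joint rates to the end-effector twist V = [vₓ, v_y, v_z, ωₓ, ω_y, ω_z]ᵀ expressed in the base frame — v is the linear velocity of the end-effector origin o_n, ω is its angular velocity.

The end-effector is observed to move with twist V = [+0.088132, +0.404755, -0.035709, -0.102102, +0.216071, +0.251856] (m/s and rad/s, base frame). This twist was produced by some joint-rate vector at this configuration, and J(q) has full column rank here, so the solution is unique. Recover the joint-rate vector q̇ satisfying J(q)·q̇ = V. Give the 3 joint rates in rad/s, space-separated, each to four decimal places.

0.7700 -0.1590 0.5480

o_n = [0.2377, 0.2204, 0.4441]
J₁: ẑ×o_n = [-0.2204, 0.2377, 0.0000], ω = ẑ
J2: z=[-0.3907, -0.9205, 0.0000] o=[0.2209, -0.0938, 0.4600] → [0.0147, -0.0062, -0.1073, -0.3907, -0.9205, 0.0000]
J3: z=[-0.2997, 0.1272, -0.9455] o=[0.6213, -0.2637, 0.3102] → [0.4748, 0.4028, -0.0963, -0.2997, 0.1272, -0.9455]
q̇ = J⁺·V = [0.7700, -0.1590, 0.5480]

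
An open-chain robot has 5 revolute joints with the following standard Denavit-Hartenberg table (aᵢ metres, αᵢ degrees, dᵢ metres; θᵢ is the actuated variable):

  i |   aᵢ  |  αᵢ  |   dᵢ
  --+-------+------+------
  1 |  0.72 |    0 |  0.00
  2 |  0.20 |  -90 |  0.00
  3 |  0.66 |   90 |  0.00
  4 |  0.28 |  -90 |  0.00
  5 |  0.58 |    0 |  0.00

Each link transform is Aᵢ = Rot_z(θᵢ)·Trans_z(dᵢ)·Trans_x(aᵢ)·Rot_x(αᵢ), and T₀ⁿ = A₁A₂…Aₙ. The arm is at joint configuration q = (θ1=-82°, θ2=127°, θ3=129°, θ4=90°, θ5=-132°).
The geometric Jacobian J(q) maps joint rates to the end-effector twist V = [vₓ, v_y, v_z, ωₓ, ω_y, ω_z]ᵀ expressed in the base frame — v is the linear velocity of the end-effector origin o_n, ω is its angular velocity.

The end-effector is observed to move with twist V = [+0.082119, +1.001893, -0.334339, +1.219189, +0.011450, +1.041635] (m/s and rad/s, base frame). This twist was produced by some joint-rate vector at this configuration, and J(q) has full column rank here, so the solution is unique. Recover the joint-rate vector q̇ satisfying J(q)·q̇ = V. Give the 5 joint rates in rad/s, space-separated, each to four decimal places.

-0.3960 0.8890 -0.8540 0.3310 0.9740

o_n = [0.2612, -0.7048, -0.7842]
J₁: ẑ×o_n = [0.7048, 0.2612, -0.0000], ω = ẑ
J2: z=[0.0000, 0.0000, 1.0000] o=[0.1002, -0.7130, 0.0000] → [-0.0081, 0.1610, 0.0000, 0.0000, 0.0000, 1.0000]
J3: z=[-0.7071, 0.7071, 0.0000] o=[0.2416, -0.5716, 0.0000] → [-0.5545, -0.5545, 0.0804, -0.7071, 0.7071, 0.0000]
J4: z=[0.5495, 0.5495, -0.6293] o=[-0.0521, -0.8653, -0.5129] → [-0.0481, -0.0481, -0.0840, 0.5495, 0.5495, -0.6293]
J5: z=[0.4450, 0.4450, 0.7771] o=[-0.2501, -0.6673, -0.5129] → [-0.0915, 0.5180, -0.2442, 0.4450, 0.4450, 0.7771]
q̇ = J⁺·V = [-0.3960, 0.8890, -0.8540, 0.3310, 0.9740]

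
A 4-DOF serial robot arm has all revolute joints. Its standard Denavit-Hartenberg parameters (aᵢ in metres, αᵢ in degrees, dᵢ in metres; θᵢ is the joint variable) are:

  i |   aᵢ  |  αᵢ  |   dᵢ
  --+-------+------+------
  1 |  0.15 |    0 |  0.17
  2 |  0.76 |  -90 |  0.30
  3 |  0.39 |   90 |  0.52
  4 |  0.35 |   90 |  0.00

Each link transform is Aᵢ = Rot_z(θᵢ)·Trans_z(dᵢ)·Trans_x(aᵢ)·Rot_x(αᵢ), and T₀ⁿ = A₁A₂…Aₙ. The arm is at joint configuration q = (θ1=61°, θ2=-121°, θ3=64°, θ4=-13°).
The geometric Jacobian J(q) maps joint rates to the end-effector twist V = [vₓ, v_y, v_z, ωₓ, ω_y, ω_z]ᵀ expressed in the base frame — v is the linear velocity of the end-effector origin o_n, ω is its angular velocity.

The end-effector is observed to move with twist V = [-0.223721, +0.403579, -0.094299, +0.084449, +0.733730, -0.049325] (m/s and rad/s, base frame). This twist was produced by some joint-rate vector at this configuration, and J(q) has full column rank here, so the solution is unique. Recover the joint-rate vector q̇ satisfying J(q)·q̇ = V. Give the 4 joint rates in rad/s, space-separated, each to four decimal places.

0.3390 -0.0990 0.4400 -0.6600

o_n = [0.9951, -0.5839, -0.1870]
J₁: ẑ×o_n = [0.5839, 0.9951, -0.0000], ω = ẑ
J2: z=[0.0000, 0.0000, 1.0000] o=[0.0727, 0.1312, 0.1700] → [0.7151, 0.9224, -0.0000, 0.0000, 0.0000, 1.0000]
J3: z=[0.8660, 0.5000, 0.0000] o=[0.4527, -0.5270, 0.4700] → [-0.3285, 0.5690, -0.3205, 0.8660, 0.5000, 0.0000]
J4: z=[0.4494, -0.7784, 0.4384] o=[0.9885, -0.4150, 0.1195] → [0.3126, 0.1406, -0.0708, 0.4494, -0.7784, 0.4384]
q̇ = J⁺·V = [0.3390, -0.0990, 0.4400, -0.6600]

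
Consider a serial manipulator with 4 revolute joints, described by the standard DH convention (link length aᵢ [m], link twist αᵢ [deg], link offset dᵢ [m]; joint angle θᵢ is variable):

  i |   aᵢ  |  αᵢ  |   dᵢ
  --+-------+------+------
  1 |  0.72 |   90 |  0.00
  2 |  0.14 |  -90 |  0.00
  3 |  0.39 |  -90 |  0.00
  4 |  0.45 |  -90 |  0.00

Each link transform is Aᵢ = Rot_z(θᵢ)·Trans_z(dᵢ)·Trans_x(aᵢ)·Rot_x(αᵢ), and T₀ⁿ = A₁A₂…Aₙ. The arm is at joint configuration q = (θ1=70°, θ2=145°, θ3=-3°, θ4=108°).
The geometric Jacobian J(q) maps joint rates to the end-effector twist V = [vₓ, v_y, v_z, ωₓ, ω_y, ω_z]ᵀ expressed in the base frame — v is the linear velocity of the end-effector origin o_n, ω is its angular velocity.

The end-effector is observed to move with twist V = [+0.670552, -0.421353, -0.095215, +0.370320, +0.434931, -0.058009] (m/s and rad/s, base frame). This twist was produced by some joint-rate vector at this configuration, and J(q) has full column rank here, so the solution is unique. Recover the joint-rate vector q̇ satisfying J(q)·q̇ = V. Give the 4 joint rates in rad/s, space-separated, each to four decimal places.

o_n = [0.2331, 0.6021, 0.5746]
J₁: ẑ×o_n = [-0.6021, 0.2331, 0.0000], ω = ẑ
J2: z=[0.9397, -0.3420, 0.0000] o=[0.2463, 0.6766, 0.0000] → [-0.1965, -0.5400, -0.0745, 0.9397, -0.3420, 0.0000]
J3: z=[-0.1962, -0.5390, -0.8192] o=[0.2070, 0.5688, 0.0803] → [-0.2392, 0.0756, 0.0075, -0.1962, -0.5390, -0.8192]
J4: z=[-0.9531, 0.3013, 0.0300] o=[0.1171, 0.2620, 0.3037] → [0.0714, 0.2617, -0.3590, -0.9531, 0.3013, 0.0300]
q̇ = J⁺·V = [-0.8380, 0.3680, -0.9460, 0.1690]

-0.8380 0.3680 -0.9460 0.1690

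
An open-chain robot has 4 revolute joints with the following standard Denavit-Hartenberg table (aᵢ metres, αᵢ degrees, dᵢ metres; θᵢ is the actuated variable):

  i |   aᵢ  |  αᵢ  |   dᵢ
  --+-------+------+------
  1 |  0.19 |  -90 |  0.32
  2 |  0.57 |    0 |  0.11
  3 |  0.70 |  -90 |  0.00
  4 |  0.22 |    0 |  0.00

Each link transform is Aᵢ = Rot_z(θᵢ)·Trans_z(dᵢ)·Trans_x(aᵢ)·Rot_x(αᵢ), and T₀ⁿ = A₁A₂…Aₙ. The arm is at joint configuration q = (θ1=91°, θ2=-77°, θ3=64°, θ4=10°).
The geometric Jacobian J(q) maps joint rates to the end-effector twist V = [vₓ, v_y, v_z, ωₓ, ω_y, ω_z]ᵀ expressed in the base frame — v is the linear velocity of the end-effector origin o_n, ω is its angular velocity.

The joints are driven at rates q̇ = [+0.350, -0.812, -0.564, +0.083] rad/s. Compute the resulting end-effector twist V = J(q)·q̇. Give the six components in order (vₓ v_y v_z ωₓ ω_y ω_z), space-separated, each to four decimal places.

-0.3926 -0.7699 1.3324 1.3755 0.0427 0.2691

o_n = [-0.0929, 1.2099, 1.0816]
J₁: ẑ×o_n = [-1.2099, -0.0929, 0.0000], ω = ẑ
J2: z=[-0.9998, -0.0175, 0.0000] o=[-0.0033, 0.1900, 0.3200] → [-0.0133, 0.7615, -1.0214, -0.9998, -0.0175, 0.0000]
J3: z=[-0.9998, -0.0175, 0.0000] o=[-0.1155, 0.3163, 0.8754] → [-0.0036, 0.2062, -0.8932, -0.9998, -0.0175, 0.0000]
J4: z=[-0.0039, 0.2249, -0.9744] o=[-0.1274, 0.9982, 1.0329] → [0.2173, -0.0334, -0.0086, -0.0039, 0.2249, -0.9744]
V = J·q̇ = [-0.3926, -0.7699, 1.3324, 1.3755, 0.0427, 0.2691]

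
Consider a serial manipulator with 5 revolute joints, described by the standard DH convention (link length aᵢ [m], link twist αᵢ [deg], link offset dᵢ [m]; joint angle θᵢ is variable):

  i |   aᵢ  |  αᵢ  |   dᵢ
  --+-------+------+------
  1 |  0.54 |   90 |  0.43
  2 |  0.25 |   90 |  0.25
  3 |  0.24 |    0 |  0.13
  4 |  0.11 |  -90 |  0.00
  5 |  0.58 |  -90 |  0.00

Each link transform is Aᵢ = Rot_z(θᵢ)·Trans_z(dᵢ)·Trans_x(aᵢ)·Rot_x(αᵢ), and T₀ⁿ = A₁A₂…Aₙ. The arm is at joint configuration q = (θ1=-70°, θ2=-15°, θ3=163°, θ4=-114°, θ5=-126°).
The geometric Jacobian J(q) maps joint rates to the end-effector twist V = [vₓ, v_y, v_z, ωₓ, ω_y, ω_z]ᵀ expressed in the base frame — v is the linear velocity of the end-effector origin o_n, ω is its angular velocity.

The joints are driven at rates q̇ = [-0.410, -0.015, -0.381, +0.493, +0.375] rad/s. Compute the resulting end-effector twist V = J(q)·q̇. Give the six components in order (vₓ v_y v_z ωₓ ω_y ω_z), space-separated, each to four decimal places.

o_n = [-0.0487, -0.2927, -0.1149]
J₁: ẑ×o_n = [0.2927, -0.0487, 0.0000], ω = ẑ
J2: z=[-0.9397, -0.3420, 0.0000] o=[0.1847, -0.5074, 0.4300] → [0.1864, -0.5120, -0.2816, -0.9397, -0.3420, 0.0000]
J3: z=[-0.0885, 0.2432, -0.9659] o=[0.0324, -0.8199, 0.3653] → [0.3924, 0.0358, -0.0269, -0.0885, 0.2432, -0.9659]
J4: z=[-0.0885, 0.2432, -0.9659] o=[-0.1209, -0.6039, 0.2991] → [0.1999, -0.1064, -0.0451, -0.0885, 0.2432, -0.9659]
J5: z=[-0.8658, 0.4606, 0.1953] o=[-0.1751, -0.6978, 0.2804] → [-0.2613, -0.3176, -0.4090, -0.8658, 0.4606, 0.1953]
V = J·q̇ = [-0.2717, -0.1575, -0.1611, -0.3205, 0.2051, -0.4449]

-0.2717 -0.1575 -0.1611 -0.3205 0.2051 -0.4449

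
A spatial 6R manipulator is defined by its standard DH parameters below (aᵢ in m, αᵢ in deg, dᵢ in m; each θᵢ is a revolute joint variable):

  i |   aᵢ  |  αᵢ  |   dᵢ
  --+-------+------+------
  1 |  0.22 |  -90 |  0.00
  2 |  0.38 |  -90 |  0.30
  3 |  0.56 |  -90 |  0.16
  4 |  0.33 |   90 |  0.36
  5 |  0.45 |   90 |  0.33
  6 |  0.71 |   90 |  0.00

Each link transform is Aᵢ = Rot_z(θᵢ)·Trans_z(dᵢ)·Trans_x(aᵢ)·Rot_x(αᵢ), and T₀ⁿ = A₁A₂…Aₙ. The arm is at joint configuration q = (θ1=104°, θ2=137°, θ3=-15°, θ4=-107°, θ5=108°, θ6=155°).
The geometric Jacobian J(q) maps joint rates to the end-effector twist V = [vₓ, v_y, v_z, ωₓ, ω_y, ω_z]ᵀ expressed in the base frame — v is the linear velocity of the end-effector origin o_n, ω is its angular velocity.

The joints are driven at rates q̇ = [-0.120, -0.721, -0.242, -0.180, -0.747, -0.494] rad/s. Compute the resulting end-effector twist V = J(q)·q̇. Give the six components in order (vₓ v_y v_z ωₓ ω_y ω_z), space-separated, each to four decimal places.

o_n = [-0.0340, -0.2335, 0.0678]
J₁: ẑ×o_n = [0.2335, -0.0340, 0.0000], ω = ẑ
J2: z=[-0.9703, -0.2419, 0.0000] o=[-0.0532, 0.2135, 0.0000] → [-0.0164, 0.0658, 0.4384, -0.9703, -0.2419, 0.0000]
J3: z=[0.1650, -0.6617, 0.7314] o=[-0.2771, -0.1288, -0.2592] → [-0.1397, 0.1238, 0.1436, 0.1650, -0.6617, 0.7314]
J4: z=[0.9830, 0.0500, -0.1765] o=[-0.2956, -0.6536, -0.5110] → [0.1031, -0.6152, 0.3998, 0.9830, 0.0500, -0.1765]
J5: z=[0.0285, 0.9089, 0.4161] o=[0.1181, -0.7722, -0.2802] → [0.0921, -0.0732, 0.1536, 0.0285, 0.9089, 0.4161]
J6: z=[0.4761, -0.3784, 0.7938] o=[0.5230, -0.3933, -0.3425] → [-0.2821, -0.6375, -0.1347, 0.4761, -0.3784, 0.7938]
V = J·q̇ = [0.0696, 0.4070, -0.4710, 0.2262, -0.1664, -0.9682]

0.0696 0.4070 -0.4710 0.2262 -0.1664 -0.9682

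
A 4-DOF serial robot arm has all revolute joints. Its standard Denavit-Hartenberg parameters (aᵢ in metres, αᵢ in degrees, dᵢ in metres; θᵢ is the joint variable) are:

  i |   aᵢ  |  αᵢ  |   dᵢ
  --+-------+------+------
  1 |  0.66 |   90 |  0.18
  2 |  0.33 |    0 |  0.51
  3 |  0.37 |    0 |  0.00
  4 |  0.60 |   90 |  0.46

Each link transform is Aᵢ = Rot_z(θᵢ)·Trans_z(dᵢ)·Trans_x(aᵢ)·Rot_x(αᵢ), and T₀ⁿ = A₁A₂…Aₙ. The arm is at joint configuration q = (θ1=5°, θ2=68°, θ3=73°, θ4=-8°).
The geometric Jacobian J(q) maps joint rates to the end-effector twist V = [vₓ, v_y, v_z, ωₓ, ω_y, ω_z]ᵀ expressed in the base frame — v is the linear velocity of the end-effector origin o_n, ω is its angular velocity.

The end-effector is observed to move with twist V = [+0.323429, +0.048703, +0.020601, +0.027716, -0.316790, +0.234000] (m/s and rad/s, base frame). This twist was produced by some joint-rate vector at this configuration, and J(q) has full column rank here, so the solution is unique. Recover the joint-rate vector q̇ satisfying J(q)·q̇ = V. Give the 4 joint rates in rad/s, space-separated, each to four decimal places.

0.2340 -0.2880 -0.3600 0.9660

o_n = [0.1711, -0.9587, 1.1576]
J₁: ẑ×o_n = [0.9587, 0.1711, -0.0000], ω = ẑ
J2: z=[0.0872, -0.9962, 0.0000] o=[0.6575, 0.0575, 0.1800] → [-0.9739, -0.0852, -0.5731, 0.0872, -0.9962, 0.0000]
J3: z=[0.0872, -0.9962, 0.0000] o=[0.8251, -0.4398, 0.4860] → [-0.6691, -0.0585, -0.6967, 0.0872, -0.9962, 0.0000]
J4: z=[0.0872, -0.9962, 0.0000] o=[0.5386, -0.4648, 0.7188] → [-0.4371, -0.0382, -0.4092, 0.0872, -0.9962, 0.0000]
q̇ = J⁺·V = [0.2340, -0.2880, -0.3600, 0.9660]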